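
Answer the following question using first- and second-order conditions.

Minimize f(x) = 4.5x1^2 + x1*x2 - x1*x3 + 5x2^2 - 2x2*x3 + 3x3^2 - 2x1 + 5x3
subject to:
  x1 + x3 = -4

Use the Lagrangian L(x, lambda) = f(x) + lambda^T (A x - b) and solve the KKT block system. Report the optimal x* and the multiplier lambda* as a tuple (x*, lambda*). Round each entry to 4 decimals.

Form the Lagrangian:
  L(x, lambda) = (1/2) x^T Q x + c^T x + lambda^T (A x - b)
Stationarity (grad_x L = 0): Q x + c + A^T lambda = 0.
Primal feasibility: A x = b.

This gives the KKT block system:
  [ Q   A^T ] [ x     ]   [-c ]
  [ A    0  ] [ lambda ] = [ b ]

Solving the linear system:
  x*      = (-1.1553, -0.4534, -2.8447)
  lambda* = (10.0062)
  f(x*)   = 14.0559

x* = (-1.1553, -0.4534, -2.8447), lambda* = (10.0062)


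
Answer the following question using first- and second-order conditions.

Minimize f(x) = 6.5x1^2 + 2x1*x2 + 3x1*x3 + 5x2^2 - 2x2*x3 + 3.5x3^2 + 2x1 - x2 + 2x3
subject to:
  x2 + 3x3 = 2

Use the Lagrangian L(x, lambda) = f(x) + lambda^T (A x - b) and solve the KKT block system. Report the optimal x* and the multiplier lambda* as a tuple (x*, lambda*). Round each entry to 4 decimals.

Form the Lagrangian:
  L(x, lambda) = (1/2) x^T Q x + c^T x + lambda^T (A x - b)
Stationarity (grad_x L = 0): Q x + c + A^T lambda = 0.
Primal feasibility: A x = b.

This gives the KKT block system:
  [ Q   A^T ] [ x     ]   [-c ]
  [ A    0  ] [ lambda ] = [ b ]

Solving the linear system:
  x*      = (-0.3388, 0.4041, 0.532)
  lambda* = (-1.2997)
  f(x*)   = 1.2908

x* = (-0.3388, 0.4041, 0.532), lambda* = (-1.2997)


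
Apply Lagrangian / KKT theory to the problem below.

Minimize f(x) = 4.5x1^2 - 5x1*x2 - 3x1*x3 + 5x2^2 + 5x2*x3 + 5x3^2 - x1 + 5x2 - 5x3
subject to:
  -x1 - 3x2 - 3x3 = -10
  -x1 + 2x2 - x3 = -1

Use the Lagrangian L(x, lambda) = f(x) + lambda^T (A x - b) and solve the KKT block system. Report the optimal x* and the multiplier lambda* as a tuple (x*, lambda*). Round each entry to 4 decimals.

Form the Lagrangian:
  L(x, lambda) = (1/2) x^T Q x + c^T x + lambda^T (A x - b)
Stationarity (grad_x L = 0): Q x + c + A^T lambda = 0.
Primal feasibility: A x = b.

This gives the KKT block system:
  [ Q   A^T ] [ x     ]   [-c ]
  [ A    0  ] [ lambda ] = [ b ]

Solving the linear system:
  x*      = (1.6422, 1.1427, 1.6432)
  lambda* = (4.5411, -1.4044)
  f(x*)   = 19.9311

x* = (1.6422, 1.1427, 1.6432), lambda* = (4.5411, -1.4044)


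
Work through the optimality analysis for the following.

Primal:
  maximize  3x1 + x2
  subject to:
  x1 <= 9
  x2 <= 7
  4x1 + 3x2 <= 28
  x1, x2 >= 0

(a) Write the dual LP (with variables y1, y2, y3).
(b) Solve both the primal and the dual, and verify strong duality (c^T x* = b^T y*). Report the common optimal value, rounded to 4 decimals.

The standard primal-dual pair for 'max c^T x s.t. A x <= b, x >= 0' is:
  Dual:  min b^T y  s.t.  A^T y >= c,  y >= 0.

So the dual LP is:
  minimize  9y1 + 7y2 + 28y3
  subject to:
    y1 + 4y3 >= 3
    y2 + 3y3 >= 1
    y1, y2, y3 >= 0

Solving the primal: x* = (7, 0).
  primal value c^T x* = 21.
Solving the dual: y* = (0, 0, 0.75).
  dual value b^T y* = 21.
Strong duality: c^T x* = b^T y*. Confirmed.

21


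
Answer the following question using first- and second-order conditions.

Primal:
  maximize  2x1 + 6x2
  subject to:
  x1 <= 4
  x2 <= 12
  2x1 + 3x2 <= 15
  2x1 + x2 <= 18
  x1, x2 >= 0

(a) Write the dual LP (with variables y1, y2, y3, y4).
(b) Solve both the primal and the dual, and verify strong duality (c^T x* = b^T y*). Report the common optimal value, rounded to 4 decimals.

The standard primal-dual pair for 'max c^T x s.t. A x <= b, x >= 0' is:
  Dual:  min b^T y  s.t.  A^T y >= c,  y >= 0.

So the dual LP is:
  minimize  4y1 + 12y2 + 15y3 + 18y4
  subject to:
    y1 + 2y3 + 2y4 >= 2
    y2 + 3y3 + y4 >= 6
    y1, y2, y3, y4 >= 0

Solving the primal: x* = (0, 5).
  primal value c^T x* = 30.
Solving the dual: y* = (0, 0, 2, 0).
  dual value b^T y* = 30.
Strong duality: c^T x* = b^T y*. Confirmed.

30


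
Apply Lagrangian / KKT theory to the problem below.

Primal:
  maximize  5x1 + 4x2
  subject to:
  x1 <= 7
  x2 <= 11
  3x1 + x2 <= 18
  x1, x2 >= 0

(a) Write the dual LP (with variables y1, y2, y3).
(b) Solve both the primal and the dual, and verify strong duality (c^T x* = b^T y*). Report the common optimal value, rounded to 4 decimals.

The standard primal-dual pair for 'max c^T x s.t. A x <= b, x >= 0' is:
  Dual:  min b^T y  s.t.  A^T y >= c,  y >= 0.

So the dual LP is:
  minimize  7y1 + 11y2 + 18y3
  subject to:
    y1 + 3y3 >= 5
    y2 + y3 >= 4
    y1, y2, y3 >= 0

Solving the primal: x* = (2.3333, 11).
  primal value c^T x* = 55.6667.
Solving the dual: y* = (0, 2.3333, 1.6667).
  dual value b^T y* = 55.6667.
Strong duality: c^T x* = b^T y*. Confirmed.

55.6667


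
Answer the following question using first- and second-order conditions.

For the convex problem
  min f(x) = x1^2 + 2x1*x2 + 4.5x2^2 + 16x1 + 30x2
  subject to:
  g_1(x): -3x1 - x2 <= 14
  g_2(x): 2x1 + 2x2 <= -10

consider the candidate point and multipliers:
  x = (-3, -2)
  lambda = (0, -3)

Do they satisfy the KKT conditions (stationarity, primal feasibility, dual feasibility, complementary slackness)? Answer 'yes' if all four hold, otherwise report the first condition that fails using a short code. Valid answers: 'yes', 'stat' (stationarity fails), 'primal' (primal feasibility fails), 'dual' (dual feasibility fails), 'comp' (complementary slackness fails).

Gradient of f: grad f(x) = Q x + c = (6, 6)
Constraint values g_i(x) = a_i^T x - b_i:
  g_1((-3, -2)) = -3
  g_2((-3, -2)) = 0
Stationarity residual: grad f(x) + sum_i lambda_i a_i = (0, 0)
  -> stationarity OK
Primal feasibility (all g_i <= 0): OK
Dual feasibility (all lambda_i >= 0): FAILS
Complementary slackness (lambda_i * g_i(x) = 0 for all i): OK

Verdict: the first failing condition is dual_feasibility -> dual.

dual


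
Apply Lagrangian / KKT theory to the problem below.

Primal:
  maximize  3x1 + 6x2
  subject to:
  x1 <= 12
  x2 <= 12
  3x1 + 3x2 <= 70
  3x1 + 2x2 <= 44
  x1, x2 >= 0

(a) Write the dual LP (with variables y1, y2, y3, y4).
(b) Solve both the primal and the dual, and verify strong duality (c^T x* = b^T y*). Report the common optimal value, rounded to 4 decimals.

The standard primal-dual pair for 'max c^T x s.t. A x <= b, x >= 0' is:
  Dual:  min b^T y  s.t.  A^T y >= c,  y >= 0.

So the dual LP is:
  minimize  12y1 + 12y2 + 70y3 + 44y4
  subject to:
    y1 + 3y3 + 3y4 >= 3
    y2 + 3y3 + 2y4 >= 6
    y1, y2, y3, y4 >= 0

Solving the primal: x* = (6.6667, 12).
  primal value c^T x* = 92.
Solving the dual: y* = (0, 4, 0, 1).
  dual value b^T y* = 92.
Strong duality: c^T x* = b^T y*. Confirmed.

92


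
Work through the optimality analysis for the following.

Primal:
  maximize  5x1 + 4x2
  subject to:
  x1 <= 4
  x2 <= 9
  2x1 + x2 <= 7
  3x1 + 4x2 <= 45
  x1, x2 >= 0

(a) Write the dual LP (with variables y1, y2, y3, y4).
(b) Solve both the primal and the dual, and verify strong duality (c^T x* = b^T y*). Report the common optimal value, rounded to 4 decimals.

The standard primal-dual pair for 'max c^T x s.t. A x <= b, x >= 0' is:
  Dual:  min b^T y  s.t.  A^T y >= c,  y >= 0.

So the dual LP is:
  minimize  4y1 + 9y2 + 7y3 + 45y4
  subject to:
    y1 + 2y3 + 3y4 >= 5
    y2 + y3 + 4y4 >= 4
    y1, y2, y3, y4 >= 0

Solving the primal: x* = (0, 7).
  primal value c^T x* = 28.
Solving the dual: y* = (0, 0, 4, 0).
  dual value b^T y* = 28.
Strong duality: c^T x* = b^T y*. Confirmed.

28


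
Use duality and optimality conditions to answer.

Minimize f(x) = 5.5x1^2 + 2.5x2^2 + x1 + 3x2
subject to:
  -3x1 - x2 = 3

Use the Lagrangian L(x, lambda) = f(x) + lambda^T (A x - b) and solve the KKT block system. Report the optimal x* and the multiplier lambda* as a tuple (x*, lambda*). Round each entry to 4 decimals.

Form the Lagrangian:
  L(x, lambda) = (1/2) x^T Q x + c^T x + lambda^T (A x - b)
Stationarity (grad_x L = 0): Q x + c + A^T lambda = 0.
Primal feasibility: A x = b.

This gives the KKT block system:
  [ Q   A^T ] [ x     ]   [-c ]
  [ A    0  ] [ lambda ] = [ b ]

Solving the linear system:
  x*      = (-0.6607, -1.0179)
  lambda* = (-2.0893)
  f(x*)   = 1.2768

x* = (-0.6607, -1.0179), lambda* = (-2.0893)


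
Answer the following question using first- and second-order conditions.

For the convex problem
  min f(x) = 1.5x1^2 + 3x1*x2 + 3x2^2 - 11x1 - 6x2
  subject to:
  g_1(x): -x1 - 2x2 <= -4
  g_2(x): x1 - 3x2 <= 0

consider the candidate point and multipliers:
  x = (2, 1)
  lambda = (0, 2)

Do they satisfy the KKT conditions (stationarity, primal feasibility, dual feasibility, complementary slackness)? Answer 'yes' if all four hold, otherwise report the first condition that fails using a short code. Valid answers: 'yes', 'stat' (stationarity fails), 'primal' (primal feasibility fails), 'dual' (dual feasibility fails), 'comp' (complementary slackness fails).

Gradient of f: grad f(x) = Q x + c = (-2, 6)
Constraint values g_i(x) = a_i^T x - b_i:
  g_1((2, 1)) = 0
  g_2((2, 1)) = -1
Stationarity residual: grad f(x) + sum_i lambda_i a_i = (0, 0)
  -> stationarity OK
Primal feasibility (all g_i <= 0): OK
Dual feasibility (all lambda_i >= 0): OK
Complementary slackness (lambda_i * g_i(x) = 0 for all i): FAILS

Verdict: the first failing condition is complementary_slackness -> comp.

comp


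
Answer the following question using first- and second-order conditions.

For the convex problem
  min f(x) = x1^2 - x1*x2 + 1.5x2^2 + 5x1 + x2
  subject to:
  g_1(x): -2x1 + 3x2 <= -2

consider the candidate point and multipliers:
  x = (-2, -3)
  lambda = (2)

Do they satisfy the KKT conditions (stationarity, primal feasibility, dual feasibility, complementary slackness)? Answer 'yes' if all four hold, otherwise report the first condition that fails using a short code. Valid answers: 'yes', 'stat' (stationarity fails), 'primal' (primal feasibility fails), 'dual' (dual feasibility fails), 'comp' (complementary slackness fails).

Gradient of f: grad f(x) = Q x + c = (4, -6)
Constraint values g_i(x) = a_i^T x - b_i:
  g_1((-2, -3)) = -3
Stationarity residual: grad f(x) + sum_i lambda_i a_i = (0, 0)
  -> stationarity OK
Primal feasibility (all g_i <= 0): OK
Dual feasibility (all lambda_i >= 0): OK
Complementary slackness (lambda_i * g_i(x) = 0 for all i): FAILS

Verdict: the first failing condition is complementary_slackness -> comp.

comp


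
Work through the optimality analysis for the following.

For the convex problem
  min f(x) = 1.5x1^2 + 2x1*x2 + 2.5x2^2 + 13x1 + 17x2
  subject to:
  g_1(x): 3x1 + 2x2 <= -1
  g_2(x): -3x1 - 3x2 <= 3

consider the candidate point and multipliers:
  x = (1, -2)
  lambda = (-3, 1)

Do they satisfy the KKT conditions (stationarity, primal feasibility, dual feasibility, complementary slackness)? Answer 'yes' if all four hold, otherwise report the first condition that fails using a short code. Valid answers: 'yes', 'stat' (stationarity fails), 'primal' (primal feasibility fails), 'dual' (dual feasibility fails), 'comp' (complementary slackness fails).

Gradient of f: grad f(x) = Q x + c = (12, 9)
Constraint values g_i(x) = a_i^T x - b_i:
  g_1((1, -2)) = 0
  g_2((1, -2)) = 0
Stationarity residual: grad f(x) + sum_i lambda_i a_i = (0, 0)
  -> stationarity OK
Primal feasibility (all g_i <= 0): OK
Dual feasibility (all lambda_i >= 0): FAILS
Complementary slackness (lambda_i * g_i(x) = 0 for all i): OK

Verdict: the first failing condition is dual_feasibility -> dual.

dual


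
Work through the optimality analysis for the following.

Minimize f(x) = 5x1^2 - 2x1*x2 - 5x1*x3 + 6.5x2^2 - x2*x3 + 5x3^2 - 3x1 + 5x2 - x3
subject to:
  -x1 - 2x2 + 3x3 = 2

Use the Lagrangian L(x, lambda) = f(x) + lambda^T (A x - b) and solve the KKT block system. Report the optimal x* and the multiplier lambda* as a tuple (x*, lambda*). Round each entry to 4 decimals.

Form the Lagrangian:
  L(x, lambda) = (1/2) x^T Q x + c^T x + lambda^T (A x - b)
Stationarity (grad_x L = 0): Q x + c + A^T lambda = 0.
Primal feasibility: A x = b.

This gives the KKT block system:
  [ Q   A^T ] [ x     ]   [-c ]
  [ A    0  ] [ lambda ] = [ b ]

Solving the linear system:
  x*      = (0.3849, -0.4212, 0.5142)
  lambda* = (-0.8795)
  f(x*)   = -1.0078

x* = (0.3849, -0.4212, 0.5142), lambda* = (-0.8795)


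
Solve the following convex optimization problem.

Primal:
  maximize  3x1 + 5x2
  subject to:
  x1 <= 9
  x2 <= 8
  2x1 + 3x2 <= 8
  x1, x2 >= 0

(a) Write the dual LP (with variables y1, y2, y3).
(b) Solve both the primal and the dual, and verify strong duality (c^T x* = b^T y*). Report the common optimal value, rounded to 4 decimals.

The standard primal-dual pair for 'max c^T x s.t. A x <= b, x >= 0' is:
  Dual:  min b^T y  s.t.  A^T y >= c,  y >= 0.

So the dual LP is:
  minimize  9y1 + 8y2 + 8y3
  subject to:
    y1 + 2y3 >= 3
    y2 + 3y3 >= 5
    y1, y2, y3 >= 0

Solving the primal: x* = (0, 2.6667).
  primal value c^T x* = 13.3333.
Solving the dual: y* = (0, 0, 1.6667).
  dual value b^T y* = 13.3333.
Strong duality: c^T x* = b^T y*. Confirmed.

13.3333


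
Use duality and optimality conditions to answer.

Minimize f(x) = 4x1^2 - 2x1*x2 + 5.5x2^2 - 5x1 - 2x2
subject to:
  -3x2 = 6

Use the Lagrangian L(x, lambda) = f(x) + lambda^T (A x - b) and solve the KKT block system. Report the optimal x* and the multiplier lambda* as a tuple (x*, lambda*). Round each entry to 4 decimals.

Form the Lagrangian:
  L(x, lambda) = (1/2) x^T Q x + c^T x + lambda^T (A x - b)
Stationarity (grad_x L = 0): Q x + c + A^T lambda = 0.
Primal feasibility: A x = b.

This gives the KKT block system:
  [ Q   A^T ] [ x     ]   [-c ]
  [ A    0  ] [ lambda ] = [ b ]

Solving the linear system:
  x*      = (0.125, -2)
  lambda* = (-8.0833)
  f(x*)   = 25.9375

x* = (0.125, -2), lambda* = (-8.0833)


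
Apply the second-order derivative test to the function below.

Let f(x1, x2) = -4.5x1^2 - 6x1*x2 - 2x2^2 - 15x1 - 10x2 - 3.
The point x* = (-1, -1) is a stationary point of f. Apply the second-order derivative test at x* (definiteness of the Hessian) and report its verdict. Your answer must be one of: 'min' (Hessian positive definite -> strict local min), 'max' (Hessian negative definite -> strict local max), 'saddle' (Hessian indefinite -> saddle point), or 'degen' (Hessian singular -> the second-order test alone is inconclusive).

Compute the Hessian H = grad^2 f:
  H = [[-9, -6], [-6, -4]]
Verify stationarity: grad f(x*) = H x* + g = (0, 0).
Eigenvalues of H: -13, 0.
H has a zero eigenvalue (singular; negative semidefinite but not definite), so H is neither positive definite, negative definite, nor indefinite. The second-order test alone is inconclusive -> degen.
(Indeed, f is constant along the null direction of H through x*, so x* is not a strict local extremum.)

degen


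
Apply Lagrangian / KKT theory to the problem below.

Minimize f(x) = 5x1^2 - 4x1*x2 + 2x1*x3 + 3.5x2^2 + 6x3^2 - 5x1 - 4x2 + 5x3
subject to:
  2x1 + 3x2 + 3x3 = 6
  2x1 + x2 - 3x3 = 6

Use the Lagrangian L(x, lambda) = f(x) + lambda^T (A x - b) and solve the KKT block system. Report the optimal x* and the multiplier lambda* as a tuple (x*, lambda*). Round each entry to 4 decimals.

Form the Lagrangian:
  L(x, lambda) = (1/2) x^T Q x + c^T x + lambda^T (A x - b)
Stationarity (grad_x L = 0): Q x + c + A^T lambda = 0.
Primal feasibility: A x = b.

This gives the KKT block system:
  [ Q   A^T ] [ x     ]   [-c ]
  [ A    0  ] [ lambda ] = [ b ]

Solving the linear system:
  x*      = (1.3855, 1.6145, -0.5382)
  lambda* = (-0.5492, -0.1114)
  f(x*)   = -6.0562

x* = (1.3855, 1.6145, -0.5382), lambda* = (-0.5492, -0.1114)


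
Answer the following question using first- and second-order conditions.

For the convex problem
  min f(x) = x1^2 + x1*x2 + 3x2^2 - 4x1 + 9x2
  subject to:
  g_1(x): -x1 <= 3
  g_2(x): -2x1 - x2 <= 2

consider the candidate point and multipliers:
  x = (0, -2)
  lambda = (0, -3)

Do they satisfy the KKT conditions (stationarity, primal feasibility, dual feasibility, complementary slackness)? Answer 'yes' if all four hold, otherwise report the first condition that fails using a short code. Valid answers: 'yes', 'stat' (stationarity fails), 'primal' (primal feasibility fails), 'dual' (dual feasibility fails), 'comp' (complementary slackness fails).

Gradient of f: grad f(x) = Q x + c = (-6, -3)
Constraint values g_i(x) = a_i^T x - b_i:
  g_1((0, -2)) = -3
  g_2((0, -2)) = 0
Stationarity residual: grad f(x) + sum_i lambda_i a_i = (0, 0)
  -> stationarity OK
Primal feasibility (all g_i <= 0): OK
Dual feasibility (all lambda_i >= 0): FAILS
Complementary slackness (lambda_i * g_i(x) = 0 for all i): OK

Verdict: the first failing condition is dual_feasibility -> dual.

dual


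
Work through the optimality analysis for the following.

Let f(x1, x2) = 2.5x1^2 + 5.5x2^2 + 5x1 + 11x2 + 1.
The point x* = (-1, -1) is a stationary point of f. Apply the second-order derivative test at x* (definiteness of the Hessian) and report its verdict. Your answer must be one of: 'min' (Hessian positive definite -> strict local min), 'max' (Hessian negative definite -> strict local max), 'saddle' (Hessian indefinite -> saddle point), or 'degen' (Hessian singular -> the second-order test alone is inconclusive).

Compute the Hessian H = grad^2 f:
  H = [[5, 0], [0, 11]]
Verify stationarity: grad f(x*) = H x* + g = (0, 0).
Eigenvalues of H: 5, 11.
Both eigenvalues > 0, so H is positive definite -> x* is a strict local min.

min


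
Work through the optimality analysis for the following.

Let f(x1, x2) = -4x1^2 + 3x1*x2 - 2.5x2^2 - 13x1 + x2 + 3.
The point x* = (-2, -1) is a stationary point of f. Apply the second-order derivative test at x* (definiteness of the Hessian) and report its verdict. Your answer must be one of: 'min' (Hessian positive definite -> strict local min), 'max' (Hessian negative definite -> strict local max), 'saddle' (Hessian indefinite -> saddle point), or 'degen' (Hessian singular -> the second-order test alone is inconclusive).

Compute the Hessian H = grad^2 f:
  H = [[-8, 3], [3, -5]]
Verify stationarity: grad f(x*) = H x* + g = (0, 0).
Eigenvalues of H: -9.8541, -3.1459.
Both eigenvalues < 0, so H is negative definite -> x* is a strict local max.

max


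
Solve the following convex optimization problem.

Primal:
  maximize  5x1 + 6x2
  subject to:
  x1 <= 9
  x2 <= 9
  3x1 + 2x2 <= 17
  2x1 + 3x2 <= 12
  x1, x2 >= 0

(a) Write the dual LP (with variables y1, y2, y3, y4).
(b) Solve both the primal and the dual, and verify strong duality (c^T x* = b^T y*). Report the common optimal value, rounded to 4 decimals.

The standard primal-dual pair for 'max c^T x s.t. A x <= b, x >= 0' is:
  Dual:  min b^T y  s.t.  A^T y >= c,  y >= 0.

So the dual LP is:
  minimize  9y1 + 9y2 + 17y3 + 12y4
  subject to:
    y1 + 3y3 + 2y4 >= 5
    y2 + 2y3 + 3y4 >= 6
    y1, y2, y3, y4 >= 0

Solving the primal: x* = (5.4, 0.4).
  primal value c^T x* = 29.4.
Solving the dual: y* = (0, 0, 0.6, 1.6).
  dual value b^T y* = 29.4.
Strong duality: c^T x* = b^T y*. Confirmed.

29.4


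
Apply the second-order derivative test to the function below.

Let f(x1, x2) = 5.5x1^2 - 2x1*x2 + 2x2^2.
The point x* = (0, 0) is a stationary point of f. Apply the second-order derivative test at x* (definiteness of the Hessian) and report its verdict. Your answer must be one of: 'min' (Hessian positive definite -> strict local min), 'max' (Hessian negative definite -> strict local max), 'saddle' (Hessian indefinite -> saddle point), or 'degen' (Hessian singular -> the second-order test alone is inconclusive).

Compute the Hessian H = grad^2 f:
  H = [[11, -2], [-2, 4]]
Verify stationarity: grad f(x*) = H x* + g = (0, 0).
Eigenvalues of H: 3.4689, 11.5311.
Both eigenvalues > 0, so H is positive definite -> x* is a strict local min.

min


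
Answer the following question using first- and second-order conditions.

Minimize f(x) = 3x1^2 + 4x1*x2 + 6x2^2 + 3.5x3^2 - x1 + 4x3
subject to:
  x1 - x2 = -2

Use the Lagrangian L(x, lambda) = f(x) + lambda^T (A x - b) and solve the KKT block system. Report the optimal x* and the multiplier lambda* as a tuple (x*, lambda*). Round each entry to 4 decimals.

Form the Lagrangian:
  L(x, lambda) = (1/2) x^T Q x + c^T x + lambda^T (A x - b)
Stationarity (grad_x L = 0): Q x + c + A^T lambda = 0.
Primal feasibility: A x = b.

This gives the KKT block system:
  [ Q   A^T ] [ x     ]   [-c ]
  [ A    0  ] [ lambda ] = [ b ]

Solving the linear system:
  x*      = (-1.1923, 0.8077, -0.5714)
  lambda* = (4.9231)
  f(x*)   = 4.3764

x* = (-1.1923, 0.8077, -0.5714), lambda* = (4.9231)


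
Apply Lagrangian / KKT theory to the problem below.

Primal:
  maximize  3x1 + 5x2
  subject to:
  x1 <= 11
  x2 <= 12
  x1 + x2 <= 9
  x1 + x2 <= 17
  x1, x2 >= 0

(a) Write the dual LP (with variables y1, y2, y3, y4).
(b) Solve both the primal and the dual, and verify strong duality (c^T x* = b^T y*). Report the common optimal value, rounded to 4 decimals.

The standard primal-dual pair for 'max c^T x s.t. A x <= b, x >= 0' is:
  Dual:  min b^T y  s.t.  A^T y >= c,  y >= 0.

So the dual LP is:
  minimize  11y1 + 12y2 + 9y3 + 17y4
  subject to:
    y1 + y3 + y4 >= 3
    y2 + y3 + y4 >= 5
    y1, y2, y3, y4 >= 0

Solving the primal: x* = (0, 9).
  primal value c^T x* = 45.
Solving the dual: y* = (0, 0, 5, 0).
  dual value b^T y* = 45.
Strong duality: c^T x* = b^T y*. Confirmed.

45


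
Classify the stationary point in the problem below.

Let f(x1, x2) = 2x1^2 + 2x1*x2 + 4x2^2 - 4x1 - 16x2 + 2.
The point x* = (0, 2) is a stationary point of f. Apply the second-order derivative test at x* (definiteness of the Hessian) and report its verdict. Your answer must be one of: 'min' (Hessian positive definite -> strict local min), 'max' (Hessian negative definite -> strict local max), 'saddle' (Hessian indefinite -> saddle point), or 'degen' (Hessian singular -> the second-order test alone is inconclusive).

Compute the Hessian H = grad^2 f:
  H = [[4, 2], [2, 8]]
Verify stationarity: grad f(x*) = H x* + g = (0, 0).
Eigenvalues of H: 3.1716, 8.8284.
Both eigenvalues > 0, so H is positive definite -> x* is a strict local min.

min


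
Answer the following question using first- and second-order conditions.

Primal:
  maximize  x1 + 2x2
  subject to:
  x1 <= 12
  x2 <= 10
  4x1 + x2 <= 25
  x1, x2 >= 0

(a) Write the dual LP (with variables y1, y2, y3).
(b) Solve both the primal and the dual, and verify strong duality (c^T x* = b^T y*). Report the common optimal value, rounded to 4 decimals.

The standard primal-dual pair for 'max c^T x s.t. A x <= b, x >= 0' is:
  Dual:  min b^T y  s.t.  A^T y >= c,  y >= 0.

So the dual LP is:
  minimize  12y1 + 10y2 + 25y3
  subject to:
    y1 + 4y3 >= 1
    y2 + y3 >= 2
    y1, y2, y3 >= 0

Solving the primal: x* = (3.75, 10).
  primal value c^T x* = 23.75.
Solving the dual: y* = (0, 1.75, 0.25).
  dual value b^T y* = 23.75.
Strong duality: c^T x* = b^T y*. Confirmed.

23.75


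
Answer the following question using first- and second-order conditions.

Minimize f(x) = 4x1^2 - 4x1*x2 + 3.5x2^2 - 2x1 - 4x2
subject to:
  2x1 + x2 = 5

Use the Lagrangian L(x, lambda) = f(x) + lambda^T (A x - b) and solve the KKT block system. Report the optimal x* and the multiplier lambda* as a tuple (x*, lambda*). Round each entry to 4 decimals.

Form the Lagrangian:
  L(x, lambda) = (1/2) x^T Q x + c^T x + lambda^T (A x - b)
Stationarity (grad_x L = 0): Q x + c + A^T lambda = 0.
Primal feasibility: A x = b.

This gives the KKT block system:
  [ Q   A^T ] [ x     ]   [-c ]
  [ A    0  ] [ lambda ] = [ b ]

Solving the linear system:
  x*      = (1.6154, 1.7692)
  lambda* = (-1.9231)
  f(x*)   = -0.3462

x* = (1.6154, 1.7692), lambda* = (-1.9231)


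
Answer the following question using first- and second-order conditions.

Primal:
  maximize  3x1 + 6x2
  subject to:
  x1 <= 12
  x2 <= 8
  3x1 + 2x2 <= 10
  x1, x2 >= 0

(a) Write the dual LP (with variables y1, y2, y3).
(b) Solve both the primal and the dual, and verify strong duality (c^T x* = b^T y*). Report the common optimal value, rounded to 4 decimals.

The standard primal-dual pair for 'max c^T x s.t. A x <= b, x >= 0' is:
  Dual:  min b^T y  s.t.  A^T y >= c,  y >= 0.

So the dual LP is:
  minimize  12y1 + 8y2 + 10y3
  subject to:
    y1 + 3y3 >= 3
    y2 + 2y3 >= 6
    y1, y2, y3 >= 0

Solving the primal: x* = (0, 5).
  primal value c^T x* = 30.
Solving the dual: y* = (0, 0, 3).
  dual value b^T y* = 30.
Strong duality: c^T x* = b^T y*. Confirmed.

30


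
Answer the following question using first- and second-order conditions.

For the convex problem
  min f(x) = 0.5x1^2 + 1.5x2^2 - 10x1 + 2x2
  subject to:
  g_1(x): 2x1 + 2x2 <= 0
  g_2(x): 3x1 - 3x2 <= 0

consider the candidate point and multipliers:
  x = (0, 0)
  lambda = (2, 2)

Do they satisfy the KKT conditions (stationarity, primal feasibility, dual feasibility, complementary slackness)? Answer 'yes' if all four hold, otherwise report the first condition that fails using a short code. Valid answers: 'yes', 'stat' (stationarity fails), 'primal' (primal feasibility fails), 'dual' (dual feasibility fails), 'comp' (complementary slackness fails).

Gradient of f: grad f(x) = Q x + c = (-10, 2)
Constraint values g_i(x) = a_i^T x - b_i:
  g_1((0, 0)) = 0
  g_2((0, 0)) = 0
Stationarity residual: grad f(x) + sum_i lambda_i a_i = (0, 0)
  -> stationarity OK
Primal feasibility (all g_i <= 0): OK
Dual feasibility (all lambda_i >= 0): OK
Complementary slackness (lambda_i * g_i(x) = 0 for all i): OK

Verdict: yes, KKT holds.

yes


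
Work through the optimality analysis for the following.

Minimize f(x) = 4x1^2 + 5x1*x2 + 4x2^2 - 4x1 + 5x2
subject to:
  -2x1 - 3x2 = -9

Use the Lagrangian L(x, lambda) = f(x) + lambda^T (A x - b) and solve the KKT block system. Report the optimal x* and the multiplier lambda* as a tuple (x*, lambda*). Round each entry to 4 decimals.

Form the Lagrangian:
  L(x, lambda) = (1/2) x^T Q x + c^T x + lambda^T (A x - b)
Stationarity (grad_x L = 0): Q x + c + A^T lambda = 0.
Primal feasibility: A x = b.

This gives the KKT block system:
  [ Q   A^T ] [ x     ]   [-c ]
  [ A    0  ] [ lambda ] = [ b ]

Solving the linear system:
  x*      = (1.7045, 1.8636)
  lambda* = (9.4773)
  f(x*)   = 43.8977

x* = (1.7045, 1.8636), lambda* = (9.4773)


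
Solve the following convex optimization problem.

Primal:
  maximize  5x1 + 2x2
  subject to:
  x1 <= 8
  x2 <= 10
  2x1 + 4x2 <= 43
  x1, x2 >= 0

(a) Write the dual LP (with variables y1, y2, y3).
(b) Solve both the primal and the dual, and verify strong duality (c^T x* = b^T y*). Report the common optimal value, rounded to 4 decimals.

The standard primal-dual pair for 'max c^T x s.t. A x <= b, x >= 0' is:
  Dual:  min b^T y  s.t.  A^T y >= c,  y >= 0.

So the dual LP is:
  minimize  8y1 + 10y2 + 43y3
  subject to:
    y1 + 2y3 >= 5
    y2 + 4y3 >= 2
    y1, y2, y3 >= 0

Solving the primal: x* = (8, 6.75).
  primal value c^T x* = 53.5.
Solving the dual: y* = (4, 0, 0.5).
  dual value b^T y* = 53.5.
Strong duality: c^T x* = b^T y*. Confirmed.

53.5


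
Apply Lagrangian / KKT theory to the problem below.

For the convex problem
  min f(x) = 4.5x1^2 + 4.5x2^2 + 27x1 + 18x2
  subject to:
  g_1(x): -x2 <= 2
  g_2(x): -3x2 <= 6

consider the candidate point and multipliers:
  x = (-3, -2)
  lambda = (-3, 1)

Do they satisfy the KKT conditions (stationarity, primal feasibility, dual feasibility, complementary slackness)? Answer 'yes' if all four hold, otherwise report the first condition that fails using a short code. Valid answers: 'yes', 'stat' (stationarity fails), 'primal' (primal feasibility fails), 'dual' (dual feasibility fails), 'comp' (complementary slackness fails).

Gradient of f: grad f(x) = Q x + c = (0, 0)
Constraint values g_i(x) = a_i^T x - b_i:
  g_1((-3, -2)) = 0
  g_2((-3, -2)) = 0
Stationarity residual: grad f(x) + sum_i lambda_i a_i = (0, 0)
  -> stationarity OK
Primal feasibility (all g_i <= 0): OK
Dual feasibility (all lambda_i >= 0): FAILS
Complementary slackness (lambda_i * g_i(x) = 0 for all i): OK

Verdict: the first failing condition is dual_feasibility -> dual.

dual


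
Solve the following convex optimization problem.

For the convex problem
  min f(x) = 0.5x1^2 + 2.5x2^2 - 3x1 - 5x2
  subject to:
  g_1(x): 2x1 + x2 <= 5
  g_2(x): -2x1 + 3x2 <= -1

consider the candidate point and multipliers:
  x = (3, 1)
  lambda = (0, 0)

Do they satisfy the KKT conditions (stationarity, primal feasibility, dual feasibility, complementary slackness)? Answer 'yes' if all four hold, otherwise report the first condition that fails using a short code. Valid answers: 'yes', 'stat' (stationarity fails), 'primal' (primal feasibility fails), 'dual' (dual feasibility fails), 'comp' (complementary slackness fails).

Gradient of f: grad f(x) = Q x + c = (0, 0)
Constraint values g_i(x) = a_i^T x - b_i:
  g_1((3, 1)) = 2
  g_2((3, 1)) = -2
Stationarity residual: grad f(x) + sum_i lambda_i a_i = (0, 0)
  -> stationarity OK
Primal feasibility (all g_i <= 0): FAILS
Dual feasibility (all lambda_i >= 0): OK
Complementary slackness (lambda_i * g_i(x) = 0 for all i): OK

Verdict: the first failing condition is primal_feasibility -> primal.

primal


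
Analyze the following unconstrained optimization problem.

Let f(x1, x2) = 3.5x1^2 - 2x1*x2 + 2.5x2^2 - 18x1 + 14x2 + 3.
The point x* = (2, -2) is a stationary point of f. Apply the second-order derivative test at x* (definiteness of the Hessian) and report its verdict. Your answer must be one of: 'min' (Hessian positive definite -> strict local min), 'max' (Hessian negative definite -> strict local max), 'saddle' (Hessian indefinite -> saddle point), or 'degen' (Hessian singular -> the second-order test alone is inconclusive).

Compute the Hessian H = grad^2 f:
  H = [[7, -2], [-2, 5]]
Verify stationarity: grad f(x*) = H x* + g = (0, 0).
Eigenvalues of H: 3.7639, 8.2361.
Both eigenvalues > 0, so H is positive definite -> x* is a strict local min.

min


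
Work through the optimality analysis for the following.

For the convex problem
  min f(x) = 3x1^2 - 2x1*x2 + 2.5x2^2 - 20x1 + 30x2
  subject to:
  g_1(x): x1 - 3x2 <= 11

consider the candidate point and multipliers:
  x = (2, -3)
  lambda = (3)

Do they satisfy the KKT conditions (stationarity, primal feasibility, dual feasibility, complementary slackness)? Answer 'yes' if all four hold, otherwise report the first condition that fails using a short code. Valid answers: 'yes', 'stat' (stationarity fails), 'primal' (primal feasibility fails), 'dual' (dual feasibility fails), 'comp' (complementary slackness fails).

Gradient of f: grad f(x) = Q x + c = (-2, 11)
Constraint values g_i(x) = a_i^T x - b_i:
  g_1((2, -3)) = 0
Stationarity residual: grad f(x) + sum_i lambda_i a_i = (1, 2)
  -> stationarity FAILS
Primal feasibility (all g_i <= 0): OK
Dual feasibility (all lambda_i >= 0): OK
Complementary slackness (lambda_i * g_i(x) = 0 for all i): OK

Verdict: the first failing condition is stationarity -> stat.

stat


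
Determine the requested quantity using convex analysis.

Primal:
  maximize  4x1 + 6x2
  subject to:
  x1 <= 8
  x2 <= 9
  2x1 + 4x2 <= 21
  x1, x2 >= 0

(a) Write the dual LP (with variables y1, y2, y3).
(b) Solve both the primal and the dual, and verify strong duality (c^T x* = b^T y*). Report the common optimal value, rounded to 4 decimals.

The standard primal-dual pair for 'max c^T x s.t. A x <= b, x >= 0' is:
  Dual:  min b^T y  s.t.  A^T y >= c,  y >= 0.

So the dual LP is:
  minimize  8y1 + 9y2 + 21y3
  subject to:
    y1 + 2y3 >= 4
    y2 + 4y3 >= 6
    y1, y2, y3 >= 0

Solving the primal: x* = (8, 1.25).
  primal value c^T x* = 39.5.
Solving the dual: y* = (1, 0, 1.5).
  dual value b^T y* = 39.5.
Strong duality: c^T x* = b^T y*. Confirmed.

39.5


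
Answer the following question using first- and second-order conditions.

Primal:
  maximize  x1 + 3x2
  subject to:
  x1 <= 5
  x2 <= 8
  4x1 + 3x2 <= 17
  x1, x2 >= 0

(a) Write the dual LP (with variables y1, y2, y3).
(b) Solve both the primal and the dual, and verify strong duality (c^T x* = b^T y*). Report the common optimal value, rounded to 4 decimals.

The standard primal-dual pair for 'max c^T x s.t. A x <= b, x >= 0' is:
  Dual:  min b^T y  s.t.  A^T y >= c,  y >= 0.

So the dual LP is:
  minimize  5y1 + 8y2 + 17y3
  subject to:
    y1 + 4y3 >= 1
    y2 + 3y3 >= 3
    y1, y2, y3 >= 0

Solving the primal: x* = (0, 5.6667).
  primal value c^T x* = 17.
Solving the dual: y* = (0, 0, 1).
  dual value b^T y* = 17.
Strong duality: c^T x* = b^T y*. Confirmed.

17


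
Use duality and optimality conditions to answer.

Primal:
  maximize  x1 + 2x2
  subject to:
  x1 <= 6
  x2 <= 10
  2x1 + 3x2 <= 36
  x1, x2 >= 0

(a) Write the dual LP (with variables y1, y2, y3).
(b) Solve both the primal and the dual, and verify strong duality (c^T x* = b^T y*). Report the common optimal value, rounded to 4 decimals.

The standard primal-dual pair for 'max c^T x s.t. A x <= b, x >= 0' is:
  Dual:  min b^T y  s.t.  A^T y >= c,  y >= 0.

So the dual LP is:
  minimize  6y1 + 10y2 + 36y3
  subject to:
    y1 + 2y3 >= 1
    y2 + 3y3 >= 2
    y1, y2, y3 >= 0

Solving the primal: x* = (3, 10).
  primal value c^T x* = 23.
Solving the dual: y* = (0, 0.5, 0.5).
  dual value b^T y* = 23.
Strong duality: c^T x* = b^T y*. Confirmed.

23


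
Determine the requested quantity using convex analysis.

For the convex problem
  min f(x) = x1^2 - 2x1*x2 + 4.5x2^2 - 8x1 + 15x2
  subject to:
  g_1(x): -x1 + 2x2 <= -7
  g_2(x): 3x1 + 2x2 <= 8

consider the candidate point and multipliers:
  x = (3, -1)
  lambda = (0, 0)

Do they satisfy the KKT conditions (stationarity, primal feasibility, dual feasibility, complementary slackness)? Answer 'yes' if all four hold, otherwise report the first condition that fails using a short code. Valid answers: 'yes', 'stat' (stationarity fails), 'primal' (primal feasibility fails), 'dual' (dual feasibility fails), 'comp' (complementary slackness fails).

Gradient of f: grad f(x) = Q x + c = (0, 0)
Constraint values g_i(x) = a_i^T x - b_i:
  g_1((3, -1)) = 2
  g_2((3, -1)) = -1
Stationarity residual: grad f(x) + sum_i lambda_i a_i = (0, 0)
  -> stationarity OK
Primal feasibility (all g_i <= 0): FAILS
Dual feasibility (all lambda_i >= 0): OK
Complementary slackness (lambda_i * g_i(x) = 0 for all i): OK

Verdict: the first failing condition is primal_feasibility -> primal.

primal


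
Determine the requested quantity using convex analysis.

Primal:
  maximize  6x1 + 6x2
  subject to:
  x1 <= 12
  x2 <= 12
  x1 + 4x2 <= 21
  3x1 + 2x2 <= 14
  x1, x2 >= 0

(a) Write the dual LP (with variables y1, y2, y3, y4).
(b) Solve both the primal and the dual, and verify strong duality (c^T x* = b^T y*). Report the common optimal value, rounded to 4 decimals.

The standard primal-dual pair for 'max c^T x s.t. A x <= b, x >= 0' is:
  Dual:  min b^T y  s.t.  A^T y >= c,  y >= 0.

So the dual LP is:
  minimize  12y1 + 12y2 + 21y3 + 14y4
  subject to:
    y1 + y3 + 3y4 >= 6
    y2 + 4y3 + 2y4 >= 6
    y1, y2, y3, y4 >= 0

Solving the primal: x* = (1.4, 4.9).
  primal value c^T x* = 37.8.
Solving the dual: y* = (0, 0, 0.6, 1.8).
  dual value b^T y* = 37.8.
Strong duality: c^T x* = b^T y*. Confirmed.

37.8


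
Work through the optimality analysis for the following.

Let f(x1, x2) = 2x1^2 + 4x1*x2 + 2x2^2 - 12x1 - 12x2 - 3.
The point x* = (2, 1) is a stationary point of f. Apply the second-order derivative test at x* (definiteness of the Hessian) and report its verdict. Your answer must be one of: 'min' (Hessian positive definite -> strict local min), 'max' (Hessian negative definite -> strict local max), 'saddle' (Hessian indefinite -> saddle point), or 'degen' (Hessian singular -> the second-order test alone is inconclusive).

Compute the Hessian H = grad^2 f:
  H = [[4, 4], [4, 4]]
Verify stationarity: grad f(x*) = H x* + g = (0, 0).
Eigenvalues of H: 0, 8.
H has a zero eigenvalue (singular; positive semidefinite but not definite), so H is neither positive definite, negative definite, nor indefinite. The second-order test alone is inconclusive -> degen.
(Indeed, f is constant along the null direction of H through x*, so x* is not a strict local extremum.)

degen


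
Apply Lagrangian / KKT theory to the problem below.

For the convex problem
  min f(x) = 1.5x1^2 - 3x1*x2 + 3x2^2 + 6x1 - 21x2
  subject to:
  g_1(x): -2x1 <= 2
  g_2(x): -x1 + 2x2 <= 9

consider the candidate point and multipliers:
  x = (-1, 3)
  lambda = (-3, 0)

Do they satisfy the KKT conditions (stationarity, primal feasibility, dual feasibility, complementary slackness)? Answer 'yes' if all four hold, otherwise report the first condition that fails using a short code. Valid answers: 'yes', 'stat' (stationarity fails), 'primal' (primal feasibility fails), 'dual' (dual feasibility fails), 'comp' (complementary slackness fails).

Gradient of f: grad f(x) = Q x + c = (-6, 0)
Constraint values g_i(x) = a_i^T x - b_i:
  g_1((-1, 3)) = 0
  g_2((-1, 3)) = -2
Stationarity residual: grad f(x) + sum_i lambda_i a_i = (0, 0)
  -> stationarity OK
Primal feasibility (all g_i <= 0): OK
Dual feasibility (all lambda_i >= 0): FAILS
Complementary slackness (lambda_i * g_i(x) = 0 for all i): OK

Verdict: the first failing condition is dual_feasibility -> dual.

dual


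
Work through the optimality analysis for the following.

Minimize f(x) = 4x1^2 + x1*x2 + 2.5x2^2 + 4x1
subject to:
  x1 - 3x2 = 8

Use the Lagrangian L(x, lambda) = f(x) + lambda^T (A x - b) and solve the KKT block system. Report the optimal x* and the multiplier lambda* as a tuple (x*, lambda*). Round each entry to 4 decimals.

Form the Lagrangian:
  L(x, lambda) = (1/2) x^T Q x + c^T x + lambda^T (A x - b)
Stationarity (grad_x L = 0): Q x + c + A^T lambda = 0.
Primal feasibility: A x = b.

This gives the KKT block system:
  [ Q   A^T ] [ x     ]   [-c ]
  [ A    0  ] [ lambda ] = [ b ]

Solving the linear system:
  x*      = (0.3373, -2.5542)
  lambda* = (-4.1446)
  f(x*)   = 17.253

x* = (0.3373, -2.5542), lambda* = (-4.1446)


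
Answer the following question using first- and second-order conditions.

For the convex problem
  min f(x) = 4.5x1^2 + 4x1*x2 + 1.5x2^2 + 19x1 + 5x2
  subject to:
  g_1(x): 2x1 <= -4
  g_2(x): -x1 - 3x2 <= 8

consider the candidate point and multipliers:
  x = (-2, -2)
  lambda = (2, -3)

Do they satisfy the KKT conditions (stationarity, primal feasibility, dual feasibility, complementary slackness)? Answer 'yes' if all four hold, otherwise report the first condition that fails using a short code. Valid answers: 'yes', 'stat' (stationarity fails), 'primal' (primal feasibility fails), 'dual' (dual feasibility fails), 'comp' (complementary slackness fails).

Gradient of f: grad f(x) = Q x + c = (-7, -9)
Constraint values g_i(x) = a_i^T x - b_i:
  g_1((-2, -2)) = 0
  g_2((-2, -2)) = 0
Stationarity residual: grad f(x) + sum_i lambda_i a_i = (0, 0)
  -> stationarity OK
Primal feasibility (all g_i <= 0): OK
Dual feasibility (all lambda_i >= 0): FAILS
Complementary slackness (lambda_i * g_i(x) = 0 for all i): OK

Verdict: the first failing condition is dual_feasibility -> dual.

dual


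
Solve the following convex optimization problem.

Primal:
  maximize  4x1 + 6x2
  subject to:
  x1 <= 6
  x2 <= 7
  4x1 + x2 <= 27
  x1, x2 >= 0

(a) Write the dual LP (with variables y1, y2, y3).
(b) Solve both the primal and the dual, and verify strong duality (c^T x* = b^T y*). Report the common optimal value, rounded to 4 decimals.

The standard primal-dual pair for 'max c^T x s.t. A x <= b, x >= 0' is:
  Dual:  min b^T y  s.t.  A^T y >= c,  y >= 0.

So the dual LP is:
  minimize  6y1 + 7y2 + 27y3
  subject to:
    y1 + 4y3 >= 4
    y2 + y3 >= 6
    y1, y2, y3 >= 0

Solving the primal: x* = (5, 7).
  primal value c^T x* = 62.
Solving the dual: y* = (0, 5, 1).
  dual value b^T y* = 62.
Strong duality: c^T x* = b^T y*. Confirmed.

62


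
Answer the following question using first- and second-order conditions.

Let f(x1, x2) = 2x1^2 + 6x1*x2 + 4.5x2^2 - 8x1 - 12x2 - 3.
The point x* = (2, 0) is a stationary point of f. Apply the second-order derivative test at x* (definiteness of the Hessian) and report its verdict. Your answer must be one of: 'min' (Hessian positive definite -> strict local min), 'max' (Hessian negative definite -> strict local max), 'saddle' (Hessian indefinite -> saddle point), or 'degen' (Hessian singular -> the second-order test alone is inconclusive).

Compute the Hessian H = grad^2 f:
  H = [[4, 6], [6, 9]]
Verify stationarity: grad f(x*) = H x* + g = (0, 0).
Eigenvalues of H: 0, 13.
H has a zero eigenvalue (singular; positive semidefinite but not definite), so H is neither positive definite, negative definite, nor indefinite. The second-order test alone is inconclusive -> degen.
(Indeed, f is constant along the null direction of H through x*, so x* is not a strict local extremum.)

degen
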